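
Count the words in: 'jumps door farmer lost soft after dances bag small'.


Counting words by splitting on spaces:
  Word 1: 'jumps'
  Word 2: 'door'
  Word 3: 'farmer'
  Word 4: 'lost'
  Word 5: 'soft'
  Word 6: 'after'
  Word 7: 'dances'
  Word 8: 'bag'
  Word 9: 'small'
Total words: 9

9


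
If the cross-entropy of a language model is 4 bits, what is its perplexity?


Perplexity formula: PP = 2^H
H = 4
PP = 2^4
Steps: 2^1 = 2, 2^2 = 4, 2^3 = 8, 2^4 = 16
PP = 16

16


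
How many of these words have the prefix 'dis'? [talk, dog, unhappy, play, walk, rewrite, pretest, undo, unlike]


Checking each word for prefix 'dis':
  'talk' -> no (count: 0)
  'dog' -> no (count: 0)
  'unhappy' -> no (count: 0)
  'play' -> no (count: 0)
  'walk' -> no (count: 0)
  'rewrite' -> no (count: 0)
  'pretest' -> no (count: 0)
  'undo' -> no (count: 0)
  'unlike' -> no (count: 0)
Total with prefix 'dis': 0

0


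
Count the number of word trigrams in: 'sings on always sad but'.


Word trigrams from [5] words:
  Trigram 1: (sings on always)
  Trigram 2: (on always sad)
  Trigram 3: (always sad but)
Total word trigrams: 5 - 2 = 3

3


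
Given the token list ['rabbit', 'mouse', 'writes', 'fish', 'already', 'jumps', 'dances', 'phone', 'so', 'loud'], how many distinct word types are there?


Listing all tokens and tracking unique types:
  Token 1: 'rabbit' -> NEW (unique so far: 1)
  Token 2: 'mouse' -> NEW (unique so far: 2)
  Token 3: 'writes' -> NEW (unique so far: 3)
  Token 4: 'fish' -> NEW (unique so far: 4)
  Token 5: 'already' -> NEW (unique so far: 5)
  Token 6: 'jumps' -> NEW (unique so far: 6)
  Token 7: 'dances' -> NEW (unique so far: 7)
  Token 8: 'phone' -> NEW (unique so far: 8)
  Token 9: 'so' -> NEW (unique so far: 9)
  Token 10: 'loud' -> NEW (unique so far: 10)
Unique types: ('already', 'dances', 'fish', 'jumps', 'loud', 'mouse', 'phone', 'rabbit', 'so', 'writes')
Vocabulary size: 10

10


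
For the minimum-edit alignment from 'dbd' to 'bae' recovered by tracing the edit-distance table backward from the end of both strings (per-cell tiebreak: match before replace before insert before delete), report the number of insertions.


Edit distance = 3. Backtracking from cell (3, 3) with preference match > replace > insert > delete,
then listing the resulting alignment 'dbd' -> 'bae' left to right:
  Step 1: replace d->b
  Step 2: replace b->a
  Step 3: replace d->e
Total insertions: 0

0


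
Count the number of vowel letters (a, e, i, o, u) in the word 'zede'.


Scanning each character of 'zede':
  Position 1: 'z' -> consonant (running count: 0)
  Position 2: 'e' -> vowel (running count: 1)
  Position 3: 'd' -> consonant (running count: 1)
  Position 4: 'e' -> vowel (running count: 2)
Total vowels: 2

2


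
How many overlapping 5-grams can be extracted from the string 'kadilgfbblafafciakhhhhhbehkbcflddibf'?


String 'kadilgfbblafafciakhhhhhbehkbcflddibf' has length L = 36.
Number of overlapping n-grams = L - n + 1
Substituting: 36 - 5 + 1 = 32

32


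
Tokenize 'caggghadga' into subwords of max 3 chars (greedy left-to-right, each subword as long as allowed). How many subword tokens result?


'caggghadga' has 10 characters.
Chunking with max size 3:
  Chunk 1: 'cag' (positions 0-2)
  Chunk 2: 'ggh' (positions 3-5)
  Chunk 3: 'adg' (positions 6-8)
  Chunk 4: 'a' (positions 9-9)
Total chunks: ceil(10 / 3) = 4

4


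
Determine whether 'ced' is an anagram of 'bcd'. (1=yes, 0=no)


Sort characters of 'ced': 'cde'
Sort characters of 'bcd': 'bcd'
Sorted forms differ -> they are NOT anagrams
Result: 0

0


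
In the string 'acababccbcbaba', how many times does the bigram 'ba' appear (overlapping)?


Scanning 'acababccbcbaba' for bigram 'ba':
  Position 0: 'ac' -> no
  Position 1: 'ca' -> no
  Position 2: 'ab' -> no
  Position 3: 'ba' -> MATCH
  Position 4: 'ab' -> no
  Position 5: 'bc' -> no
  Position 6: 'cc' -> no
  Position 7: 'cb' -> no
  Position 8: 'bc' -> no
  Position 9: 'cb' -> no
  Position 10: 'ba' -> MATCH
  Position 11: 'ab' -> no
  Position 12: 'ba' -> MATCH
Total matches: 3

3


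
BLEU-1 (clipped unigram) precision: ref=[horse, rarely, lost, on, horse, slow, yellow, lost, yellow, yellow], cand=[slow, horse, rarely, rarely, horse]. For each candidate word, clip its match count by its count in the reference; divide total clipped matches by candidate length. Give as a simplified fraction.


Reference word counts: {'horse': 2, 'lost': 2, 'on': 1, 'rarely': 1, 'slow': 1, 'yellow': 3}
Checking each candidate word (with clipping):
  'slow' -> in reference (ref count 1, used 1/1) -> match (matches: 1)
  'horse' -> in reference (ref count 2, used 1/2) -> match (matches: 2)
  'rarely' -> in reference (ref count 1, used 1/1) -> match (matches: 3)
  'rarely' -> ref count 1 already used up (1/1) -> clipped, no match (matches: 3)
  'horse' -> in reference (ref count 2, used 2/2) -> match (matches: 4)
Clipped matches: 4, Candidate length: 5
Precision = 4/5

4/5


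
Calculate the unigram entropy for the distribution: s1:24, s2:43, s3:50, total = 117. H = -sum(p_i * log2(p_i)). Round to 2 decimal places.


Computing entropy H = -sum(p_i * log2(p_i)):
  s1: p = 24/117 = 0.2051, -p*log2(p) = 0.4688
  s2: p = 43/117 = 0.3675, -p*log2(p) = 0.5307
  s3: p = 50/117 = 0.4274, -p*log2(p) = 0.5241
H = sum of terms = 1.5236
Rounded to 2 decimals: 1.52

1.52


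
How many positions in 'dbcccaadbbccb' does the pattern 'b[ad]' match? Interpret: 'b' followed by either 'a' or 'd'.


Pattern: b[ad] means 'b' followed by either 'a' or 'd'.
Scanning 'dbcccaadbbccb' position-by-position:
  Pos 0: window 'db' -> no
  Pos 1: window 'bc' -> no
  Pos 2: window 'cc' -> no
  Pos 3: window 'cc' -> no
  Pos 4: window 'ca' -> no
  Pos 5: window 'aa' -> no
  Pos 6: window 'ad' -> no
  Pos 7: window 'db' -> no
  Pos 8: window 'bb' -> no
  Pos 9: window 'bc' -> no
  Pos 10: window 'cc' -> no
  Pos 11: window 'cb' -> no
  Pos 12: window 'b' -> no
Total matches: 0

0


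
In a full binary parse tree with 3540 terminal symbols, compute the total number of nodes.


Leaf nodes (terminals): 3540
Internal nodes = n - 1 = 3540 - 1 = 3539
Total = leaves + internal = 3540 + 3539 = 7079

7079


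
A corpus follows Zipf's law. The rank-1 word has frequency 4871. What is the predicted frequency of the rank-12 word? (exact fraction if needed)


Zipf's law: freq(rank) = f1 / rank
f1 = 4871, rank = 12
freq = 4871 / 12
GCD(4871, 12) = 1
Simplified: 4871/12

4871/12


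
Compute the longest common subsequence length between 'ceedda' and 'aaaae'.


DP table for LCS of 'ceedda' and 'aaaae':
       a  a  a  a  e
    0  0  0  0  0  0
  c 0  0  0  0  0  0
  e 0  0  0  0  0  1
  e 0  0  0  0  0  1
  d 0  0  0  0  0  1
  d 0  0  0  0  0  1
  a 0  1  1  1  1  1
LCS: 'e'
LCS length = 1

1


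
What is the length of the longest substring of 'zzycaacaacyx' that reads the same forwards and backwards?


Scanning 'zzycaacaacyx' for palindromic substrings.
Substring at positions 2-10: 'ycaacaacy'.
Check: reverse('ycaacaacy') = 'ycaacaacy' -> palindrome confirmed.
Neighbouring characters ('z' / 'x') break symmetry, so it cannot extend further.
No longer palindromic substring exists; longest length = 9

9


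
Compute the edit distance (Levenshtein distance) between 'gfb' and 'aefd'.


Building DP table for s1='gfb' (len 3) and s2='aefd' (len 4):
       a  e  f  d
    0  1  2  3  4
  g 1  1  2  3  4
  f 2  2  2  2  3
  b 3  3  3  3  3
Edit distance = dp[3][4] = 3

3


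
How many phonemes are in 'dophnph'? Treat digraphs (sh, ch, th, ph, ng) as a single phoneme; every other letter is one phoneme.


Parsing 'dophnph' greedily, digraphs first:
  'd' -> consonant phoneme (phonemes so far: 1)
  'o' -> vowel phoneme (phonemes so far: 2)
  'ph' -> digraph (1 consonant phoneme) (phonemes so far: 3)
  'n' -> consonant phoneme (phonemes so far: 4)
  'ph' -> digraph (1 consonant phoneme) (phonemes so far: 5)
Total phonemes: 5

5


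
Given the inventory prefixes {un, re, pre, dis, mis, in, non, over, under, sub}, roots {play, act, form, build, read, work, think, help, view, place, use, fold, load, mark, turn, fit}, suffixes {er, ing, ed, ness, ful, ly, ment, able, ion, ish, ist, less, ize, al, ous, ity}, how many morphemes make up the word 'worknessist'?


Segmenting 'worknessist' against the inventory:
  'work' -> root (morpheme 1)
  'ness' -> suffix (morpheme 2)
  'ist' -> suffix (morpheme 3)
Total morphemes: 3

3


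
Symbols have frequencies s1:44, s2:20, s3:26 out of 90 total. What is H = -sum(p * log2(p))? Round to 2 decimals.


Computing entropy H = -sum(p_i * log2(p_i)):
  s1: p = 44/90 = 0.4889, -p*log2(p) = 0.5047
  s2: p = 20/90 = 0.2222, -p*log2(p) = 0.4822
  s3: p = 26/90 = 0.2889, -p*log2(p) = 0.5175
H = sum of terms = 1.5044
Rounded to 2 decimals: 1.50

1.50


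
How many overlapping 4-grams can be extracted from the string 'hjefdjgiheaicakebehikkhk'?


String 'hjefdjgiheaicakebehikkhk' has length L = 24.
Number of overlapping n-grams = L - n + 1
Substituting: 24 - 4 + 1 = 21

21


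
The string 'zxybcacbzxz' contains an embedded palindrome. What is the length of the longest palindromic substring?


Scanning 'zxybcacbzxz' for palindromic substrings.
Substring at positions 3-7: 'bcacb'.
Check: reverse('bcacb') = 'bcacb' -> palindrome confirmed.
Neighbouring characters ('y' / 'z') break symmetry, so it cannot extend further.
No longer palindromic substring exists; longest length = 5

5


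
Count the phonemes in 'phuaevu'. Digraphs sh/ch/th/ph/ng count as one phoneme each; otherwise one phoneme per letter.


Parsing 'phuaevu' greedily, digraphs first:
  'ph' -> digraph (1 consonant phoneme) (phonemes so far: 1)
  'u' -> vowel phoneme (phonemes so far: 2)
  'a' -> vowel phoneme (phonemes so far: 3)
  'e' -> vowel phoneme (phonemes so far: 4)
  'v' -> consonant phoneme (phonemes so far: 5)
  'u' -> vowel phoneme (phonemes so far: 6)
Total phonemes: 6

6


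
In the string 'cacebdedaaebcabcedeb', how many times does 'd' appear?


Scanning 'cacebdedaaebcabcedeb' for 'd':
  Position 5: 'd' -> MATCH (count: 1)
  Position 7: 'd' -> MATCH (count: 2)
  Position 17: 'd' -> MATCH (count: 3)
Total occurrences of 'd': 3

3


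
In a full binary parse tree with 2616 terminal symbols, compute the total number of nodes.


Leaf nodes (terminals): 2616
Internal nodes = n - 1 = 2616 - 1 = 2615
Total = leaves + internal = 2616 + 2615 = 5231

5231


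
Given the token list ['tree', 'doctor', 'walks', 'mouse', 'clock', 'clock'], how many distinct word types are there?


Listing all tokens and tracking unique types:
  Token 1: 'tree' -> NEW (unique so far: 1)
  Token 2: 'doctor' -> NEW (unique so far: 2)
  Token 3: 'walks' -> NEW (unique so far: 3)
  Token 4: 'mouse' -> NEW (unique so far: 4)
  Token 5: 'clock' -> NEW (unique so far: 5)
  Token 6: 'clock' -> duplicate (unique so far: 5)
Unique types: ('clock', 'doctor', 'mouse', 'tree', 'walks')
Vocabulary size: 5

5


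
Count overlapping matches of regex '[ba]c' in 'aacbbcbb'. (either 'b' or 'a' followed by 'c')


Pattern: [ba]c means either 'b' or 'a' followed by 'c'.
Scanning 'aacbbcbb' position-by-position:
  Pos 0: window 'aa' -> no
  Pos 1: window 'ac' -> MATCH
  Pos 2: window 'cb' -> no
  Pos 3: window 'bb' -> no
  Pos 4: window 'bc' -> MATCH
  Pos 5: window 'cb' -> no
  Pos 6: window 'bb' -> no
  Pos 7: window 'b' -> no
Total matches: 2

2


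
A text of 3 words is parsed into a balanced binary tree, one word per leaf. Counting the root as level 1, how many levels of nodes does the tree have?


In a balanced binary tree with n leaves the deepest leaf is ceil(log2(n)) edges below the root,
so counting node levels inclusive of root and leaves gives ceil(log2(n)) + 1 levels.
log2(3) = 1.5850
ceil(1.5850) = 2
levels = 2 + 1 = 3

3


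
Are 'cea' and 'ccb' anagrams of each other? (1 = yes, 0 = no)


Sort characters of 'cea': 'ace'
Sort characters of 'ccb': 'bcc'
Sorted forms differ -> they are NOT anagrams
Result: 0

0


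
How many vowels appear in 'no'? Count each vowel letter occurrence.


Scanning each character of 'no':
  Position 1: 'n' -> consonant (running count: 0)
  Position 2: 'o' -> vowel (running count: 1)
Total vowels: 1

1


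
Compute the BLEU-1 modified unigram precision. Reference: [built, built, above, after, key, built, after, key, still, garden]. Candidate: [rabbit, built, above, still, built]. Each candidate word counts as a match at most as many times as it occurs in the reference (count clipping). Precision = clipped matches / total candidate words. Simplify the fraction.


Reference word counts: {'above': 1, 'after': 2, 'built': 3, 'garden': 1, 'key': 2, 'still': 1}
Checking each candidate word (with clipping):
  'rabbit' -> not in reference -> no match (matches: 0)
  'built' -> in reference (ref count 3, used 1/3) -> match (matches: 1)
  'above' -> in reference (ref count 1, used 1/1) -> match (matches: 2)
  'still' -> in reference (ref count 1, used 1/1) -> match (matches: 3)
  'built' -> in reference (ref count 3, used 2/3) -> match (matches: 4)
Clipped matches: 4, Candidate length: 5
Precision = 4/5

4/5


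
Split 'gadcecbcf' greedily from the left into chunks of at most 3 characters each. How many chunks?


'gadcecbcf' has 9 characters.
Chunking with max size 3:
  Chunk 1: 'gad' (positions 0-2)
  Chunk 2: 'cec' (positions 3-5)
  Chunk 3: 'bcf' (positions 6-8)
Total chunks: ceil(9 / 3) = 3

3


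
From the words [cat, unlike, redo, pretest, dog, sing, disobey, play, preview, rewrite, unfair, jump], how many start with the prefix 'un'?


Checking each word for prefix 'un':
  'cat' -> no (count: 0)
  'unlike' -> YES, starts with 'un' (count: 1)
  'redo' -> no (count: 1)
  'pretest' -> no (count: 1)
  'dog' -> no (count: 1)
  'sing' -> no (count: 1)
  'disobey' -> no (count: 1)
  'play' -> no (count: 1)
  'preview' -> no (count: 1)
  'rewrite' -> no (count: 1)
  'unfair' -> YES, starts with 'un' (count: 2)
  'jump' -> no (count: 2)
Total with prefix 'un': 2

2


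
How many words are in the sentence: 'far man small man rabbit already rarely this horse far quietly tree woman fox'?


Counting words by splitting on spaces:
  Word 1: 'far'
  Word 2: 'man'
  Word 3: 'small'
  Word 4: 'man'
  Word 5: 'rabbit'
  Word 6: 'already'
  Word 7: 'rarely'
  Word 8: 'this'
  Word 9: 'horse'
  Word 10: 'far'
  Word 11: 'quietly'
  Word 12: 'tree'
  Word 13: 'woman'
  Word 14: 'fox'
Total words: 14

14


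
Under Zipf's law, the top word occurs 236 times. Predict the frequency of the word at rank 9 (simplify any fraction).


Zipf's law: freq(rank) = f1 / rank
f1 = 236, rank = 9
freq = 236 / 9
GCD(236, 9) = 1
Simplified: 236/9

236/9


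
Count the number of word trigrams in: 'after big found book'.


Word trigrams from [4] words:
  Trigram 1: (after big found)
  Trigram 2: (big found book)
Total word trigrams: 4 - 2 = 2

2


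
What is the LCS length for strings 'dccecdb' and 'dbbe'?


DP table for LCS of 'dccecdb' and 'dbbe':
       d  b  b  e
    0  0  0  0  0
  d 0  1  1  1  1
  c 0  1  1  1  1
  c 0  1  1  1  1
  e 0  1  1  1  2
  c 0  1  1  1  2
  d 0  1  1  1  2
  b 0  1  2  2  2
LCS: 'de'
LCS length = 2

2


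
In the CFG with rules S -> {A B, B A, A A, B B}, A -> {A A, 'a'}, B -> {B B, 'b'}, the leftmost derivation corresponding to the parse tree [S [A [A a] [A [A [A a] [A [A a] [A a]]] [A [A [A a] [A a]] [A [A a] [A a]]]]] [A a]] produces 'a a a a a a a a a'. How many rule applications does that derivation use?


Every bracketed nonterminal node [X ...] in the tree is produced by exactly one rule application.
Reading the tree off as a leftmost derivation:
  Step 1: S  =>  A A   (applied S -> A A)
  Step 2: A A  =>  A A A   (applied A -> A A)
  Step 3: A A A  =>  a A A   (applied A -> a)
  Step 4: a A A  =>  a A A A   (applied A -> A A)
  Step 5: a A A A  =>  a A A A A   (applied A -> A A)
  Step 6: a A A A A  =>  a a A A A   (applied A -> a)
  Step 7: a a A A A  =>  a a A A A A   (applied A -> A A)
  Step 8: a a A A A A  =>  a a a A A A   (applied A -> a)
  Step 9: a a a A A A  =>  a a a a A A   (applied A -> a)
  Step 10: a a a a A A  =>  a a a a A A A   (applied A -> A A)
  Step 11: a a a a A A A  =>  a a a a A A A A   (applied A -> A A)
  Step 12: a a a a A A A A  =>  a a a a a A A A   (applied A -> a)
  Step 13: a a a a a A A A  =>  a a a a a a A A   (applied A -> a)
  Step 14: a a a a a a A A  =>  a a a a a a A A A   (applied A -> A A)
  Step 15: a a a a a a A A A  =>  a a a a a a a A A   (applied A -> a)
  Step 16: a a a a a a a A A  =>  a a a a a a a a A   (applied A -> a)
  Step 17: a a a a a a a a A  =>  a a a a a a a a a   (applied A -> a)
Final yield: a a a a a a a a a
Total rewrite steps: 17

17


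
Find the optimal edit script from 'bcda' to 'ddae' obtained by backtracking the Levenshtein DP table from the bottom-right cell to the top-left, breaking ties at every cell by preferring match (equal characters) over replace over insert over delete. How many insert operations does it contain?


Edit distance = 3. Backtracking from cell (4, 4) with preference match > replace > insert > delete,
then listing the resulting alignment 'bcda' -> 'ddae' left to right:
  Step 1: delete 'b'
  Step 2: replace c->d
  Step 3: keep 'd'
  Step 4: keep 'a'
  Step 5: insert 'e' [insertion #1]
Total insertions: 1

1


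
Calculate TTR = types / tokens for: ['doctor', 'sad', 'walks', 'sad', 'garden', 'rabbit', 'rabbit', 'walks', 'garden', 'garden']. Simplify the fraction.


Tokens: 10
Unique types: ('doctor', 'garden', 'rabbit', 'sad', 'walks') = 5
TTR = 5/10
Simplify: divide both by 5 -> 1/2
TTR = 1/2

1/2


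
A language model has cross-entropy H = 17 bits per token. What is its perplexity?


Perplexity formula: PP = 2^H
H = 17
PP = 2^17
PP = 2^17 = 131072

131072


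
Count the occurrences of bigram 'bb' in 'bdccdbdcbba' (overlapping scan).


Scanning 'bdccdbdcbba' for bigram 'bb':
  Position 0: 'bd' -> no
  Position 1: 'dc' -> no
  Position 2: 'cc' -> no
  Position 3: 'cd' -> no
  Position 4: 'db' -> no
  Position 5: 'bd' -> no
  Position 6: 'dc' -> no
  Position 7: 'cb' -> no
  Position 8: 'bb' -> MATCH
  Position 9: 'ba' -> no
Total matches: 1

1


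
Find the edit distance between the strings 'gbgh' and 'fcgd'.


Building DP table for s1='gbgh' (len 4) and s2='fcgd' (len 4):
       f  c  g  d
    0  1  2  3  4
  g 1  1  2  2  3
  b 2  2  2  3  3
  g 3  3  3  2  3
  h 4  4  4  3  3
Edit distance = dp[4][4] = 3

3


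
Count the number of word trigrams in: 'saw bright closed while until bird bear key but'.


Word trigrams from [9] words:
  Trigram 1: (saw bright closed)
  Trigram 2: (bright closed while)
  Trigram 3: (closed while until)
  Trigram 4: (while until bird)
  Trigram 5: (until bird bear)
  Trigram 6: (bird bear key)
  Trigram 7: (bear key but)
Total word trigrams: 9 - 2 = 7

7


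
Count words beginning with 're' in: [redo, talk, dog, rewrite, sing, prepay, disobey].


Checking each word for prefix 're':
  'redo' -> YES, starts with 're' (count: 1)
  'talk' -> no (count: 1)
  'dog' -> no (count: 1)
  'rewrite' -> YES, starts with 're' (count: 2)
  'sing' -> no (count: 2)
  'prepay' -> no (count: 2)
  'disobey' -> no (count: 2)
Total with prefix 're': 2

2


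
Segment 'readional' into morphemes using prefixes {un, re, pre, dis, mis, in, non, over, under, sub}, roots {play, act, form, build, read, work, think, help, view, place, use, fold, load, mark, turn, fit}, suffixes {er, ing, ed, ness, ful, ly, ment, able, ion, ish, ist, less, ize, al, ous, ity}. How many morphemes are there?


Segmenting 'readional' against the inventory:
  'read' -> root (morpheme 1)
  'ion' -> suffix (morpheme 2)
  'al' -> suffix (morpheme 3)
Total morphemes: 3

3


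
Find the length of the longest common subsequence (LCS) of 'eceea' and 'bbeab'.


DP table for LCS of 'eceea' and 'bbeab':
       b  b  e  a  b
    0  0  0  0  0  0
  e 0  0  0  1  1  1
  c 0  0  0  1  1  1
  e 0  0  0  1  1  1
  e 0  0  0  1  1  1
  a 0  0  0  1  2  2
LCS: 'ea'
LCS length = 2

2


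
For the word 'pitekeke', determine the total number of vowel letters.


Scanning each character of 'pitekeke':
  Position 1: 'p' -> consonant (running count: 0)
  Position 2: 'i' -> vowel (running count: 1)
  Position 3: 't' -> consonant (running count: 1)
  Position 4: 'e' -> vowel (running count: 2)
  Position 5: 'k' -> consonant (running count: 2)
  Position 6: 'e' -> vowel (running count: 3)
  Position 7: 'k' -> consonant (running count: 3)
  Position 8: 'e' -> vowel (running count: 4)
Total vowels: 4

4


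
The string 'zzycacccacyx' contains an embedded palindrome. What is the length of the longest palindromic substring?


Scanning 'zzycacccacyx' for palindromic substrings.
Substring at positions 2-10: 'ycacccacy'.
Check: reverse('ycacccacy') = 'ycacccacy' -> palindrome confirmed.
Neighbouring characters ('z' / 'x') break symmetry, so it cannot extend further.
No longer palindromic substring exists; longest length = 9

9


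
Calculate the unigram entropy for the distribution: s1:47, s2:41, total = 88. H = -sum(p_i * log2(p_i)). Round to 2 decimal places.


Computing entropy H = -sum(p_i * log2(p_i)):
  s1: p = 47/88 = 0.5341, -p*log2(p) = 0.4833
  s2: p = 41/88 = 0.4659, -p*log2(p) = 0.5134
H = sum of terms = 0.9967
Rounded to 2 decimals: 1.00

1.00


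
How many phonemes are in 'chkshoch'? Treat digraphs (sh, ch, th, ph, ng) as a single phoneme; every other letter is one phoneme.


Parsing 'chkshoch' greedily, digraphs first:
  'ch' -> digraph (1 consonant phoneme) (phonemes so far: 1)
  'k' -> consonant phoneme (phonemes so far: 2)
  'sh' -> digraph (1 consonant phoneme) (phonemes so far: 3)
  'o' -> vowel phoneme (phonemes so far: 4)
  'ch' -> digraph (1 consonant phoneme) (phonemes so far: 5)
Total phonemes: 5

5


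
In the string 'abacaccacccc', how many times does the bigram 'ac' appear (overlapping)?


Scanning 'abacaccacccc' for bigram 'ac':
  Position 0: 'ab' -> no
  Position 1: 'ba' -> no
  Position 2: 'ac' -> MATCH
  Position 3: 'ca' -> no
  Position 4: 'ac' -> MATCH
  Position 5: 'cc' -> no
  Position 6: 'ca' -> no
  Position 7: 'ac' -> MATCH
  Position 8: 'cc' -> no
  Position 9: 'cc' -> no
  Position 10: 'cc' -> no
Total matches: 3

3


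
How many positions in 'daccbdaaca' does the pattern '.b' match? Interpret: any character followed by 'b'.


Pattern: .b means any character followed by 'b'.
Scanning 'daccbdaaca' position-by-position:
  Pos 0: window 'da' -> no
  Pos 1: window 'ac' -> no
  Pos 2: window 'cc' -> no
  Pos 3: window 'cb' -> MATCH
  Pos 4: window 'bd' -> no
  Pos 5: window 'da' -> no
  Pos 6: window 'aa' -> no
  Pos 7: window 'ac' -> no
  Pos 8: window 'ca' -> no
  Pos 9: window 'a' -> no
Total matches: 1

1


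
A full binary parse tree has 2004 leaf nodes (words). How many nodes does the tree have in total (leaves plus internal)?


Leaf nodes (terminals): 2004
Internal nodes = n - 1 = 2004 - 1 = 2003
Total = leaves + internal = 2004 + 2003 = 4007

4007


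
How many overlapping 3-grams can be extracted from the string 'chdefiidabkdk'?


String 'chdefiidabkdk' has length L = 13.
Number of overlapping n-grams = L - n + 1
Substituting: 13 - 3 + 1 = 11

11


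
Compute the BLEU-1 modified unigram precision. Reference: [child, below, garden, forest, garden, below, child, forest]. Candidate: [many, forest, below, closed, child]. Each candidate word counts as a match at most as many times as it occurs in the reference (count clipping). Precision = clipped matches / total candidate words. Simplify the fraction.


Reference word counts: {'below': 2, 'child': 2, 'forest': 2, 'garden': 2}
Checking each candidate word (with clipping):
  'many' -> not in reference -> no match (matches: 0)
  'forest' -> in reference (ref count 2, used 1/2) -> match (matches: 1)
  'below' -> in reference (ref count 2, used 1/2) -> match (matches: 2)
  'closed' -> not in reference -> no match (matches: 2)
  'child' -> in reference (ref count 2, used 1/2) -> match (matches: 3)
Clipped matches: 3, Candidate length: 5
Precision = 3/5

3/5


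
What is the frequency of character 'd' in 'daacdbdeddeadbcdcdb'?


Scanning 'daacdbdeddeadbcdcdb' for 'd':
  Position 0: 'd' -> MATCH (count: 1)
  Position 4: 'd' -> MATCH (count: 2)
  Position 6: 'd' -> MATCH (count: 3)
  Position 8: 'd' -> MATCH (count: 4)
  Position 9: 'd' -> MATCH (count: 5)
  Position 12: 'd' -> MATCH (count: 6)
  Position 15: 'd' -> MATCH (count: 7)
  Position 17: 'd' -> MATCH (count: 8)
Total occurrences of 'd': 8

8


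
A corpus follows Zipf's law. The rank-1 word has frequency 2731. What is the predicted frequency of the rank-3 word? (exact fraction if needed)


Zipf's law: freq(rank) = f1 / rank
f1 = 2731, rank = 3
freq = 2731 / 3
GCD(2731, 3) = 1
Simplified: 2731/3

2731/3


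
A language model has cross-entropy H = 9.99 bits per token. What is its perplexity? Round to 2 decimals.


Perplexity formula: PP = 2^H
H = 9.99
PP = 2^9.99
Decompose: 2^9.99 = 2^9 * 2^0.99
2^9 = 512, 2^0.99 ~ 1.9861850
PP ~ 512 * 1.9861850 = 1016.9267200
Rounded to 2 decimals: 1016.93

1016.93


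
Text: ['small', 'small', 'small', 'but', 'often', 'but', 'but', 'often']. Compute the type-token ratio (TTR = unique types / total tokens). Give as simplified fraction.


Tokens: 8
Unique types: ('but', 'often', 'small') = 3
TTR = 3/8
Already in lowest terms.

3/8


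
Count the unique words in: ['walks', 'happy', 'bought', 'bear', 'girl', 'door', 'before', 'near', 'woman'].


Listing all tokens and tracking unique types:
  Token 1: 'walks' -> NEW (unique so far: 1)
  Token 2: 'happy' -> NEW (unique so far: 2)
  Token 3: 'bought' -> NEW (unique so far: 3)
  Token 4: 'bear' -> NEW (unique so far: 4)
  Token 5: 'girl' -> NEW (unique so far: 5)
  Token 6: 'door' -> NEW (unique so far: 6)
  Token 7: 'before' -> NEW (unique so far: 7)
  Token 8: 'near' -> NEW (unique so far: 8)
  Token 9: 'woman' -> NEW (unique so far: 9)
Unique types: ('bear', 'before', 'bought', 'door', 'girl', 'happy', 'near', 'walks', 'woman')
Vocabulary size: 9

9


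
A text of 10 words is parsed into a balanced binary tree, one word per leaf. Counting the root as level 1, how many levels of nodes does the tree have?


In a balanced binary tree with n leaves the deepest leaf is ceil(log2(n)) edges below the root,
so counting node levels inclusive of root and leaves gives ceil(log2(n)) + 1 levels.
log2(10) = 3.3219
ceil(3.3219) = 4
levels = 4 + 1 = 5

5


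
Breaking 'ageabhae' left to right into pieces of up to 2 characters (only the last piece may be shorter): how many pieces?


'ageabhae' has 8 characters.
Chunking with max size 2:
  Chunk 1: 'ag' (positions 0-1)
  Chunk 2: 'ea' (positions 2-3)
  Chunk 3: 'bh' (positions 4-5)
  Chunk 4: 'ae' (positions 6-7)
Total chunks: ceil(8 / 2) = 4

4


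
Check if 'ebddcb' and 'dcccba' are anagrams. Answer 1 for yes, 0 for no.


Sort characters of 'ebddcb': 'bbcdde'
Sort characters of 'dcccba': 'abcccd'
Sorted forms differ -> they are NOT anagrams
Result: 0

0


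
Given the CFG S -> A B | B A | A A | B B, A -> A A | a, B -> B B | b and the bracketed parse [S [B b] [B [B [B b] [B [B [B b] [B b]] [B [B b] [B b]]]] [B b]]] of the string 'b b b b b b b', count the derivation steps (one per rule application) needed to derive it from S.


Every bracketed nonterminal node [X ...] in the tree is produced by exactly one rule application.
Reading the tree off as a leftmost derivation:
  Step 1: S  =>  B B   (applied S -> B B)
  Step 2: B B  =>  b B   (applied B -> b)
  Step 3: b B  =>  b B B   (applied B -> B B)
  Step 4: b B B  =>  b B B B   (applied B -> B B)
  Step 5: b B B B  =>  b b B B   (applied B -> b)
  Step 6: b b B B  =>  b b B B B   (applied B -> B B)
  Step 7: b b B B B  =>  b b B B B B   (applied B -> B B)
  Step 8: b b B B B B  =>  b b b B B B   (applied B -> b)
  Step 9: b b b B B B  =>  b b b b B B   (applied B -> b)
  Step 10: b b b b B B  =>  b b b b B B B   (applied B -> B B)
  Step 11: b b b b B B B  =>  b b b b b B B   (applied B -> b)
  Step 12: b b b b b B B  =>  b b b b b b B   (applied B -> b)
  Step 13: b b b b b b B  =>  b b b b b b b   (applied B -> b)
Final yield: b b b b b b b
Total rewrite steps: 13

13


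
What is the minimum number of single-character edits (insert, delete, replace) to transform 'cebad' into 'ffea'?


Building DP table for s1='cebad' (len 5) and s2='ffea' (len 4):
       f  f  e  a
    0  1  2  3  4
  c 1  1  2  3  4
  e 2  2  2  2  3
  b 3  3  3  3  3
  a 4  4  4  4  3
  d 5  5  5  5  4
Edit distance = dp[5][4] = 4

4


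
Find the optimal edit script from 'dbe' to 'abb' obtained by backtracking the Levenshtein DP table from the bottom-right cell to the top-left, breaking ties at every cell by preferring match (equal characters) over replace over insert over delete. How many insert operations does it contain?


Edit distance = 2. Backtracking from cell (3, 3) with preference match > replace > insert > delete,
then listing the resulting alignment 'dbe' -> 'abb' left to right:
  Step 1: replace d->a
  Step 2: keep 'b'
  Step 3: replace e->b
Total insertions: 0

0


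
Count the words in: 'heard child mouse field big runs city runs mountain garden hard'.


Counting words by splitting on spaces:
  Word 1: 'heard'
  Word 2: 'child'
  Word 3: 'mouse'
  Word 4: 'field'
  Word 5: 'big'
  Word 6: 'runs'
  Word 7: 'city'
  Word 8: 'runs'
  Word 9: 'mountain'
  Word 10: 'garden'
  Word 11: 'hard'
Total words: 11

11


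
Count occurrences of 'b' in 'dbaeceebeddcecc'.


Scanning 'dbaeceebeddcecc' for 'b':
  Position 1: 'b' -> MATCH (count: 1)
  Position 7: 'b' -> MATCH (count: 2)
Total occurrences of 'b': 2

2


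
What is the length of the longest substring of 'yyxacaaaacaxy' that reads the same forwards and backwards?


Scanning 'yyxacaaaacaxy' for palindromic substrings.
Substring at positions 1-12: 'yxacaaaacaxy'.
Check: reverse('yxacaaaacaxy') = 'yxacaaaacaxy' -> palindrome confirmed.
Neighbouring characters ('y' / '-') break symmetry, so it cannot extend further.
No longer palindromic substring exists; longest length = 12

12


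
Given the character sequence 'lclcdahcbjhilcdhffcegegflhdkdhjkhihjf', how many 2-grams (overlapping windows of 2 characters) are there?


String 'lclcdahcbjhilcdhffcegegflhdkdhjkhihjf' has length L = 37.
Number of overlapping n-grams = L - n + 1
Substituting: 37 - 2 + 1 = 36

36


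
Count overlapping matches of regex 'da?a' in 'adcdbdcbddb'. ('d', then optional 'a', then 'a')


Pattern: da?a means 'd', then optional 'a', then 'a'.
Scanning 'adcdbdcbddb' position-by-position:
  Pos 0: window 'adc' -> no
  Pos 1: window 'dcd' -> no
  Pos 2: window 'cdb' -> no
  Pos 3: window 'dbd' -> no
  Pos 4: window 'bdc' -> no
  Pos 5: window 'dcb' -> no
  Pos 6: window 'cbd' -> no
  Pos 7: window 'bdd' -> no
  Pos 8: window 'ddb' -> no
  Pos 9: window 'db' -> no
  Pos 10: window 'b' -> no
Total matches: 0

0


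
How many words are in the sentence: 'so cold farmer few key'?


Counting words by splitting on spaces:
  Word 1: 'so'
  Word 2: 'cold'
  Word 3: 'farmer'
  Word 4: 'few'
  Word 5: 'key'
Total words: 5

5


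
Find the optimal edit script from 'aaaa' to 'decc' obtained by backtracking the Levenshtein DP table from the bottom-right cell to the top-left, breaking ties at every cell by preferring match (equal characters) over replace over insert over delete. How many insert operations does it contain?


Edit distance = 4. Backtracking from cell (4, 4) with preference match > replace > insert > delete,
then listing the resulting alignment 'aaaa' -> 'decc' left to right:
  Step 1: replace a->d
  Step 2: replace a->e
  Step 3: replace a->c
  Step 4: replace a->c
Total insertions: 0

0


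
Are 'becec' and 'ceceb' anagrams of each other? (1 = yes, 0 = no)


Sort characters of 'becec': 'bccee'
Sort characters of 'ceceb': 'bccee'
Sorted forms match -> they ARE anagrams
Result: 1

1


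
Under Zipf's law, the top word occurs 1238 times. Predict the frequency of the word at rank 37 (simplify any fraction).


Zipf's law: freq(rank) = f1 / rank
f1 = 1238, rank = 37
freq = 1238 / 37
GCD(1238, 37) = 1
Simplified: 1238/37

1238/37


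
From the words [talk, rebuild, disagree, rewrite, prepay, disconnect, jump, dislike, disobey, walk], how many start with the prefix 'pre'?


Checking each word for prefix 'pre':
  'talk' -> no (count: 0)
  'rebuild' -> no (count: 0)
  'disagree' -> no (count: 0)
  'rewrite' -> no (count: 0)
  'prepay' -> YES, starts with 'pre' (count: 1)
  'disconnect' -> no (count: 1)
  'jump' -> no (count: 1)
  'dislike' -> no (count: 1)
  'disobey' -> no (count: 1)
  'walk' -> no (count: 1)
Total with prefix 'pre': 1

1


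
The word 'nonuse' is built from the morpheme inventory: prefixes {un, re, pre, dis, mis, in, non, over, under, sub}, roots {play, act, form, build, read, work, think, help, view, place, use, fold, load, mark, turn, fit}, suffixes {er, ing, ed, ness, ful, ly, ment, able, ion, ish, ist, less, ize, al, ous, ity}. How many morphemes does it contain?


Segmenting 'nonuse' against the inventory:
  'non' -> prefix (morpheme 1)
  'use' -> root (morpheme 2)
Total morphemes: 2

2


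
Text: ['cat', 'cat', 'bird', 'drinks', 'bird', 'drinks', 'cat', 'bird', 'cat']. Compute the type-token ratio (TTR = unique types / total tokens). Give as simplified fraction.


Tokens: 9
Unique types: ('bird', 'cat', 'drinks') = 3
TTR = 3/9
Simplify: divide both by 3 -> 1/3
TTR = 1/3

1/3


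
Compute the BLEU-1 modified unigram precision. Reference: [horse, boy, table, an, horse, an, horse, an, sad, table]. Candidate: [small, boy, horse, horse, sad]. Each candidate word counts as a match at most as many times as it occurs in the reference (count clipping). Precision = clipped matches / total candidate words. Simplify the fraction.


Reference word counts: {'an': 3, 'boy': 1, 'horse': 3, 'sad': 1, 'table': 2}
Checking each candidate word (with clipping):
  'small' -> not in reference -> no match (matches: 0)
  'boy' -> in reference (ref count 1, used 1/1) -> match (matches: 1)
  'horse' -> in reference (ref count 3, used 1/3) -> match (matches: 2)
  'horse' -> in reference (ref count 3, used 2/3) -> match (matches: 3)
  'sad' -> in reference (ref count 1, used 1/1) -> match (matches: 4)
Clipped matches: 4, Candidate length: 5
Precision = 4/5

4/5


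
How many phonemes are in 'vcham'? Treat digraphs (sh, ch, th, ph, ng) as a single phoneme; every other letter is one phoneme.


Parsing 'vcham' greedily, digraphs first:
  'v' -> consonant phoneme (phonemes so far: 1)
  'ch' -> digraph (1 consonant phoneme) (phonemes so far: 2)
  'a' -> vowel phoneme (phonemes so far: 3)
  'm' -> consonant phoneme (phonemes so far: 4)
Total phonemes: 4

4


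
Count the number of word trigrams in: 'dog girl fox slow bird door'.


Word trigrams from [6] words:
  Trigram 1: (dog girl fox)
  Trigram 2: (girl fox slow)
  Trigram 3: (fox slow bird)
  Trigram 4: (slow bird door)
Total word trigrams: 6 - 2 = 4

4


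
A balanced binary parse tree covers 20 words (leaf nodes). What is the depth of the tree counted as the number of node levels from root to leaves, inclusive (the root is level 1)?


In a balanced binary tree with n leaves the deepest leaf is ceil(log2(n)) edges below the root,
so counting node levels inclusive of root and leaves gives ceil(log2(n)) + 1 levels.
log2(20) = 4.3219
ceil(4.3219) = 5
levels = 5 + 1 = 6

6


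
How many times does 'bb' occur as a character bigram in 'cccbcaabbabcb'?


Scanning 'cccbcaabbabcb' for bigram 'bb':
  Position 0: 'cc' -> no
  Position 1: 'cc' -> no
  Position 2: 'cb' -> no
  Position 3: 'bc' -> no
  Position 4: 'ca' -> no
  Position 5: 'aa' -> no
  Position 6: 'ab' -> no
  Position 7: 'bb' -> MATCH
  Position 8: 'ba' -> no
  Position 9: 'ab' -> no
  Position 10: 'bc' -> no
  Position 11: 'cb' -> no
Total matches: 1

1


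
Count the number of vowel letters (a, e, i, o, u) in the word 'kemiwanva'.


Scanning each character of 'kemiwanva':
  Position 1: 'k' -> consonant (running count: 0)
  Position 2: 'e' -> vowel (running count: 1)
  Position 3: 'm' -> consonant (running count: 1)
  Position 4: 'i' -> vowel (running count: 2)
  Position 5: 'w' -> consonant (running count: 2)
  Position 6: 'a' -> vowel (running count: 3)
  Position 7: 'n' -> consonant (running count: 3)
  Position 8: 'v' -> consonant (running count: 3)
  Position 9: 'a' -> vowel (running count: 4)
Total vowels: 4

4


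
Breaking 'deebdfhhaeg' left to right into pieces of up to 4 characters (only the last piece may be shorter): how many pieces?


'deebdfhhaeg' has 11 characters.
Chunking with max size 4:
  Chunk 1: 'deeb' (positions 0-3)
  Chunk 2: 'dfhh' (positions 4-7)
  Chunk 3: 'aeg' (positions 8-10)
Total chunks: ceil(11 / 4) = 3

3


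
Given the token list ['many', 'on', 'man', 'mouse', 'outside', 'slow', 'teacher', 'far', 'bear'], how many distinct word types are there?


Listing all tokens and tracking unique types:
  Token 1: 'many' -> NEW (unique so far: 1)
  Token 2: 'on' -> NEW (unique so far: 2)
  Token 3: 'man' -> NEW (unique so far: 3)
  Token 4: 'mouse' -> NEW (unique so far: 4)
  Token 5: 'outside' -> NEW (unique so far: 5)
  Token 6: 'slow' -> NEW (unique so far: 6)
  Token 7: 'teacher' -> NEW (unique so far: 7)
  Token 8: 'far' -> NEW (unique so far: 8)
  Token 9: 'bear' -> NEW (unique so far: 9)
Unique types: ('bear', 'far', 'man', 'many', 'mouse', 'on', 'outside', 'slow', 'teacher')
Vocabulary size: 9

9


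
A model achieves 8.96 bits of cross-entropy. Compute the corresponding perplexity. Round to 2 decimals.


Perplexity formula: PP = 2^H
H = 8.96
PP = 2^8.96
Decompose: 2^8.96 = 2^8 * 2^0.96
2^8 = 256, 2^0.96 ~ 1.9453099
PP ~ 256 * 1.9453099 = 497.9993344
Rounded to 2 decimals: 498.00

498.00


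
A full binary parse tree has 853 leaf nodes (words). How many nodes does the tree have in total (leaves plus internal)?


Leaf nodes (terminals): 853
Internal nodes = n - 1 = 853 - 1 = 852
Total = leaves + internal = 853 + 852 = 1705

1705


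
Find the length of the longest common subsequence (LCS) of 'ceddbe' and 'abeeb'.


DP table for LCS of 'ceddbe' and 'abeeb':
       a  b  e  e  b
    0  0  0  0  0  0
  c 0  0  0  0  0  0
  e 0  0  0  1  1  1
  d 0  0  0  1  1  1
  d 0  0  0  1  1  1
  b 0  0  1  1  1  2
  e 0  0  1  2  2  2
LCS: 'eb'
LCS length = 2

2


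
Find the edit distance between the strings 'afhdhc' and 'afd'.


Building DP table for s1='afhdhc' (len 6) and s2='afd' (len 3):
       a  f  d
    0  1  2  3
  a 1  0  1  2
  f 2  1  0  1
  h 3  2  1  1
  d 4  3  2  1
  h 5  4  3  2
  c 6  5  4  3
Edit distance = dp[6][3] = 3

3


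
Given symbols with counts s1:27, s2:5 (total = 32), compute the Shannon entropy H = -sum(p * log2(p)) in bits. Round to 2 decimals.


Computing entropy H = -sum(p_i * log2(p_i)):
  s1: p = 27/32 = 0.8438, -p*log2(p) = 0.2068
  s2: p = 5/32 = 0.1562, -p*log2(p) = 0.4184
H = sum of terms = 0.6252
Rounded to 2 decimals: 0.63

0.63


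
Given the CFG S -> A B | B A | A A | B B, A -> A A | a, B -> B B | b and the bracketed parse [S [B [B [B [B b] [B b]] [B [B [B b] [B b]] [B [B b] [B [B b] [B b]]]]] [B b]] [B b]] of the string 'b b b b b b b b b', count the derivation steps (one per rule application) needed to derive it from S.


Every bracketed nonterminal node [X ...] in the tree is produced by exactly one rule application.
Reading the tree off as a leftmost derivation:
  Step 1: S  =>  B B   (applied S -> B B)
  Step 2: B B  =>  B B B   (applied B -> B B)
  Step 3: B B B  =>  B B B B   (applied B -> B B)
  Step 4: B B B B  =>  B B B B B   (applied B -> B B)
  Step 5: B B B B B  =>  b B B B B   (applied B -> b)
  Step 6: b B B B B  =>  b b B B B   (applied B -> b)
  Step 7: b b B B B  =>  b b B B B B   (applied B -> B B)
  Step 8: b b B B B B  =>  b b B B B B B   (applied B -> B B)
  Step 9: b b B B B B B  =>  b b b B B B B   (applied B -> b)
  Step 10: b b b B B B B  =>  b b b b B B B   (applied B -> b)
  Step 11: b b b b B B B  =>  b b b b B B B B   (applied B -> B B)
  Step 12: b b b b B B B B  =>  b b b b b B B B   (applied B -> b)
  Step 13: b b b b b B B B  =>  b b b b b B B B B   (applied B -> B B)
  Step 14: b b b b b B B B B  =>  b b b b b b B B B   (applied B -> b)
  Step 15: b b b b b b B B B  =>  b b b b b b b B B   (applied B -> b)
  Step 16: b b b b b b b B B  =>  b b b b b b b b B   (applied B -> b)
  Step 17: b b b b b b b b B  =>  b b b b b b b b b   (applied B -> b)
Final yield: b b b b b b b b b
Total rewrite steps: 17

17
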